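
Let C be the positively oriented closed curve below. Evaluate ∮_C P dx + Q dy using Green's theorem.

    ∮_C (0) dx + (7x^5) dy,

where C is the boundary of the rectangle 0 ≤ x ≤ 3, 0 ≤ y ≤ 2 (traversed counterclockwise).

Green's theorem converts the closed line integral into a double integral over the enclosed region D:

    ∮_C P dx + Q dy = ∬_D (∂Q/∂x - ∂P/∂y) dA.

Here P = 0, Q = 7x^5, so

    ∂Q/∂x = 35x^4,    ∂P/∂y = 0,
    ∂Q/∂x - ∂P/∂y = 35x^4.

D is the region 0 ≤ x ≤ 3, 0 ≤ y ≤ 2. Evaluating the double integral:

    ∬_D (35x^4) dA = ∫_0^{3} ∫_0^{2} (35x^4) dy dx.

Inner (y from 0 to 2): 70x^4.
Outer (x from 0 to 3): 3402.

Therefore ∮_C P dx + Q dy = 3402.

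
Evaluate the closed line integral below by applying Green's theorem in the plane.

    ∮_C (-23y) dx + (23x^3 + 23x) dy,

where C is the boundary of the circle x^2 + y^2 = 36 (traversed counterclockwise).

Green's theorem converts the closed line integral into a double integral over the enclosed region D:

    ∮_C P dx + Q dy = ∬_D (∂Q/∂x - ∂P/∂y) dA.

Here P = -23y, Q = 23x^3 + 23x, so

    ∂Q/∂x = 69x^2 + 23,    ∂P/∂y = -23,
    ∂Q/∂x - ∂P/∂y = 69x^2 + 46.

D is the region x^2 + y^2 ≤ 36. Evaluating the double integral:

In polar coordinates (x = r cos θ, y = r sin θ, dA = r dr dθ) the integrand becomes 69r^2cos(θ)^2 + 46, so

    ∬_D (69x^2 + 46) dA = ∫_0^{2π} ∫_0^{6} (69r^2cos(θ)^2 + 46) · r dr dθ.

Inner (r from 0 to 6): 22356cos(θ)^2 + 828.
Outer (θ from 0 to 2π): 24012π.

Therefore ∮_C P dx + Q dy = 24012π.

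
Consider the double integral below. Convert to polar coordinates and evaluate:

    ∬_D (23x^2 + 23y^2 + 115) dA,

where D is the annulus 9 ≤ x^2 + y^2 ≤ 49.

The region D is 3 ≤ r ≤ 7, 0 ≤ θ ≤ 2π in polar coordinates, where x = r cos(θ), y = r sin(θ), and dA = r dr dθ.

Under the substitution, the integrand becomes 23r^2 + 115, so

    ∬_D (23x^2 + 23y^2 + 115) dA = ∫_{0}^{2π} ∫_{3}^{7} (23r^2 + 115) · r dr dθ.

Inner integral (in r): ∫_{3}^{7} (23r^2 + 115) · r dr = 15640.

Outer integral (in θ): ∫_{0}^{2π} (15640) dθ = 31280π.

Therefore ∬_D (23x^2 + 23y^2 + 115) dA = 31280π.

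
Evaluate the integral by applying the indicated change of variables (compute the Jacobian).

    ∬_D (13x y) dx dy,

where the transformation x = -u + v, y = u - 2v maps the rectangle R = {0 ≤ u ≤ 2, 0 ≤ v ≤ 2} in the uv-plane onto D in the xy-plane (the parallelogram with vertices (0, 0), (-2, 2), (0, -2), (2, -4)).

Compute the Jacobian determinant of (x, y) with respect to (u, v):

    ∂(x,y)/∂(u,v) = | -1  1 | = (-1)(-2) - (1)(1) = 1.
                   | 1  -2 |

Its absolute value is |J| = 1 (the area scaling factor).

Substituting x = -u + v, y = u - 2v into the integrand,

    13x y → -13u^2 + 39u v - 26v^2,

so the integral becomes

    ∬_R (-13u^2 + 39u v - 26v^2) · |J| du dv = ∫_0^2 ∫_0^2 (-13u^2 + 39u v - 26v^2) dv du.

Inner (v): -26u^2 + 78u - 208/3.
Outer (u): -52.

Therefore ∬_D (13x y) dx dy = -52.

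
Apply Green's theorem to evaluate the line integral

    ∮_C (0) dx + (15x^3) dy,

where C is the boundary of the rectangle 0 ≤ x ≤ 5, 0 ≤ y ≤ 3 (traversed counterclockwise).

Green's theorem converts the closed line integral into a double integral over the enclosed region D:

    ∮_C P dx + Q dy = ∬_D (∂Q/∂x - ∂P/∂y) dA.

Here P = 0, Q = 15x^3, so

    ∂Q/∂x = 45x^2,    ∂P/∂y = 0,
    ∂Q/∂x - ∂P/∂y = 45x^2.

D is the region 0 ≤ x ≤ 5, 0 ≤ y ≤ 3. Evaluating the double integral:

    ∬_D (45x^2) dA = ∫_0^{5} ∫_0^{3} (45x^2) dy dx.

Inner (y from 0 to 3): 135x^2.
Outer (x from 0 to 5): 5625.

Therefore ∮_C P dx + Q dy = 5625.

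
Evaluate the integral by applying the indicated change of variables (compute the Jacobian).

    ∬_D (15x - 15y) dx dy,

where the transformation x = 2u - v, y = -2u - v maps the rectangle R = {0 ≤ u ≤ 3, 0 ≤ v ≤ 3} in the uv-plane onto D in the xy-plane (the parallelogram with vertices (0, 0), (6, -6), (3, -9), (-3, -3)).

Compute the Jacobian determinant of (x, y) with respect to (u, v):

    ∂(x,y)/∂(u,v) = | 2  -1 | = (2)(-1) - (-1)(-2) = -4.
                   | -2  -1 |

Its absolute value is |J| = 4 (the area scaling factor).

Substituting x = 2u - v, y = -2u - v into the integrand,

    15x - 15y → 60u,

so the integral becomes

    ∬_R (60u) · |J| du dv = ∫_0^3 ∫_0^3 (240u) dv du.

Inner (v): 720u.
Outer (u): 3240.

Therefore ∬_D (15x - 15y) dx dy = 3240.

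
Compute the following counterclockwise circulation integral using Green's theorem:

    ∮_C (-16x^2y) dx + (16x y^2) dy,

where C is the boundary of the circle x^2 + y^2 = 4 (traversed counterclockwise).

Green's theorem converts the closed line integral into a double integral over the enclosed region D:

    ∮_C P dx + Q dy = ∬_D (∂Q/∂x - ∂P/∂y) dA.

Here P = -16x^2y, Q = 16x y^2, so

    ∂Q/∂x = 16y^2,    ∂P/∂y = -16x^2,
    ∂Q/∂x - ∂P/∂y = 16x^2 + 16y^2.

D is the region x^2 + y^2 ≤ 4. Evaluating the double integral:

In polar coordinates (x = r cos θ, y = r sin θ, dA = r dr dθ) the integrand becomes 16r^2, so

    ∬_D (16x^2 + 16y^2) dA = ∫_0^{2π} ∫_0^{2} (16r^2) · r dr dθ.

Inner (r from 0 to 2): 64.
Outer (θ from 0 to 2π): 128π.

Therefore ∮_C P dx + Q dy = 128π.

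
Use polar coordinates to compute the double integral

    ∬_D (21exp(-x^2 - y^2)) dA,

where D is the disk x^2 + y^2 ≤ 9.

The region D is 0 ≤ r ≤ 3, 0 ≤ θ ≤ 2π in polar coordinates, where x = r cos(θ), y = r sin(θ), and dA = r dr dθ.

Under the substitution, the integrand becomes 21exp(-r^2), so

    ∬_D (21exp(-x^2 - y^2)) dA = ∫_{0}^{2π} ∫_{0}^{3} (21exp(-r^2)) · r dr dθ.

Inner integral (in r): ∫_{0}^{3} (21exp(-r^2)) · r dr = 21/2 - 21exp(-9)/2.

Outer integral (in θ): ∫_{0}^{2π} (21/2 - 21exp(-9)/2) dθ = -21π exp(-9) + 21π.

Therefore ∬_D (21exp(-x^2 - y^2)) dA = -21π exp(-9) + 21π.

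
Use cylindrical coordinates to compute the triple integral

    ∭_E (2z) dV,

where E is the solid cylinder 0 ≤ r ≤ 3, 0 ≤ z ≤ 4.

In cylindrical coordinates, x = r cos(θ), y = r sin(θ), z = z, and dV = r dr dθ dz.

The integrand becomes 2z, so

    ∭_E (2z) dV = ∫_{0}^{2π} ∫_{0}^{3} ∫_{0}^{4} (2z) · r dz dr dθ.

Inner (z): 16r.
Middle (r from 0 to 3): 72.
Outer (θ): 144π.

Therefore the triple integral equals 144π.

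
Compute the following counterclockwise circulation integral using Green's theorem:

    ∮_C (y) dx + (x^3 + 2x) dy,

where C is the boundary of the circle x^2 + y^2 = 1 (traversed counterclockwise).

Green's theorem converts the closed line integral into a double integral over the enclosed region D:

    ∮_C P dx + Q dy = ∬_D (∂Q/∂x - ∂P/∂y) dA.

Here P = y, Q = x^3 + 2x, so

    ∂Q/∂x = 3x^2 + 2,    ∂P/∂y = 1,
    ∂Q/∂x - ∂P/∂y = 3x^2 + 1.

D is the region x^2 + y^2 ≤ 1. Evaluating the double integral:

In polar coordinates (x = r cos θ, y = r sin θ, dA = r dr dθ) the integrand becomes 3r^2cos(θ)^2 + 1, so

    ∬_D (3x^2 + 1) dA = ∫_0^{2π} ∫_0^{1} (3r^2cos(θ)^2 + 1) · r dr dθ.

Inner (r from 0 to 1): 3cos(θ)^2/4 + 1/2.
Outer (θ from 0 to 2π): 7π/4.

Therefore ∮_C P dx + Q dy = 7π/4.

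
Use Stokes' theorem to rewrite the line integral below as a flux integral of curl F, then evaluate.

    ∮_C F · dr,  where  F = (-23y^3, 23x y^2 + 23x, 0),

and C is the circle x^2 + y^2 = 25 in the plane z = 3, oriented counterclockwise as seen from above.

Let S be the flat disk x^2 + y^2 ≤ 25 in the plane z = 3, with upward unit normal n̂ = ẑ. By Stokes' theorem,

    ∮_C F · dr = ∬_S (∇ × F) · n̂ dS = ∬_D (curl F)_z dA,

where D is the disk x^2 + y^2 ≤ 25.

Compute the curl of F = (-23y^3, 23x y^2 + 23x, 0):
    (∇ × F)_x = ∂F_z/∂y - ∂F_y/∂z = 0,
    (∇ × F)_y = ∂F_x/∂z - ∂F_z/∂x = 0,
    (∇ × F)_z = ∂F_y/∂x - ∂F_x/∂y = 92y^2 + 23.

On z = 3, (curl F)_z = 92y^2 + 23.

Convert to polar (x = r cos θ, y = r sin θ, dA = r dr dθ); the integrand becomes 92r^2sin(θ)^2 + 23, so

    ∬_D (curl F)_z dA = ∫_0^{2π} ∫_0^{5} (92r^2sin(θ)^2 + 23) · r dr dθ.

Inner (r from 0 to 5): 14375sin(θ)^2 + 575/2.
Outer (θ from 0 to 2π): 14950π.

Therefore ∮_C F · dr = 14950π.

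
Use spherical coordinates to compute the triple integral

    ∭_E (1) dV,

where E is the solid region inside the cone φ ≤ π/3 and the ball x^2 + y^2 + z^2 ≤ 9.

In spherical coordinates, x = ρ sin(φ) cos(θ), y = ρ sin(φ) sin(θ), z = ρ cos(φ), and dV = ρ^2 sin(φ) dρ dφ dθ.

The integrand becomes 1, so

    ∭_E (1) dV = ∫_{0}^{2π} ∫_{0}^{π/3} ∫_{0}^{3} (1) · ρ^2 sin(φ) dρ dφ dθ.

Inner (ρ): 9sin(φ).
Middle (φ): 9/2.
Outer (θ): 9π.

Therefore the triple integral equals 9π.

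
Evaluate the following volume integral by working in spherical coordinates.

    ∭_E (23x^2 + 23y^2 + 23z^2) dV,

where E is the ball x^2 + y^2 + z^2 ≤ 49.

In spherical coordinates, x = ρ sin(φ) cos(θ), y = ρ sin(φ) sin(θ), z = ρ cos(φ), and dV = ρ^2 sin(φ) dρ dφ dθ.

The integrand becomes 23ρ^2, so

    ∭_E (23x^2 + 23y^2 + 23z^2) dV = ∫_{0}^{2π} ∫_{0}^{π} ∫_{0}^{7} (23ρ^2) · ρ^2 sin(φ) dρ dφ dθ.

Inner (ρ): 386561sin(φ)/5.
Middle (φ): 773122/5.
Outer (θ): 1546244π/5.

Therefore the triple integral equals 1546244π/5.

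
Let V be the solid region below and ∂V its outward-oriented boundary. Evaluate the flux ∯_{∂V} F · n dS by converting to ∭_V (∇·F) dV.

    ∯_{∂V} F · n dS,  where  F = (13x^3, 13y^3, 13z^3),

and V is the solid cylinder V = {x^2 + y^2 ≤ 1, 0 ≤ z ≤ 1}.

By the divergence theorem,

    ∯_{∂V} F · n dS = ∭_V (∇ · F) dV.

Compute the divergence:
    ∇ · F = ∂F_x/∂x + ∂F_y/∂y + ∂F_z/∂z = 39x^2 + 39y^2 + 39z^2.

In cylindrical coordinates, x = r cos(θ), y = r sin(θ), z = z, dV = r dr dθ dz, with 0 ≤ r ≤ 1, 0 ≤ θ ≤ 2π, 0 ≤ z ≤ 1.

The integrand, after substitution and multiplying by the volume element, becomes (39r^2 + 39z^2) · r, so

    ∭_V (∇·F) dV = ∫_0^{2π} ∫_0^{1} ∫_0^{1} (39r^2 + 39z^2) · r dz dr dθ.

Inner (z from 0 to 1): 39r^3 + 13r.
Middle (r from 0 to 1): 65/4.
Outer (θ from 0 to 2π): 65π/2.

Therefore ∯_{∂V} F · n dS = 65π/2.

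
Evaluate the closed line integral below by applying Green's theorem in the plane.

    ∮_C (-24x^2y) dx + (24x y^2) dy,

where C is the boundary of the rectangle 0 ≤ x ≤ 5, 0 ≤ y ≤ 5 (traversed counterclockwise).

Green's theorem converts the closed line integral into a double integral over the enclosed region D:

    ∮_C P dx + Q dy = ∬_D (∂Q/∂x - ∂P/∂y) dA.

Here P = -24x^2y, Q = 24x y^2, so

    ∂Q/∂x = 24y^2,    ∂P/∂y = -24x^2,
    ∂Q/∂x - ∂P/∂y = 24x^2 + 24y^2.

D is the region 0 ≤ x ≤ 5, 0 ≤ y ≤ 5. Evaluating the double integral:

    ∬_D (24x^2 + 24y^2) dA = ∫_0^{5} ∫_0^{5} (24x^2 + 24y^2) dy dx.

Inner (y from 0 to 5): 120x^2 + 1000.
Outer (x from 0 to 5): 10000.

Therefore ∮_C P dx + Q dy = 10000.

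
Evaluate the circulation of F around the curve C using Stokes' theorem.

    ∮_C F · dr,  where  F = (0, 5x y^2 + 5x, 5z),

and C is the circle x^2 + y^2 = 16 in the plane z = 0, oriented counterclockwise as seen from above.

Let S be the flat disk x^2 + y^2 ≤ 16 in the plane z = 0, with upward unit normal n̂ = ẑ. By Stokes' theorem,

    ∮_C F · dr = ∬_S (∇ × F) · n̂ dS = ∬_D (curl F)_z dA,

where D is the disk x^2 + y^2 ≤ 16.

Compute the curl of F = (0, 5x y^2 + 5x, 5z):
    (∇ × F)_x = ∂F_z/∂y - ∂F_y/∂z = 0,
    (∇ × F)_y = ∂F_x/∂z - ∂F_z/∂x = 0,
    (∇ × F)_z = ∂F_y/∂x - ∂F_x/∂y = 5y^2 + 5.

On z = 0, (curl F)_z = 5y^2 + 5.

Convert to polar (x = r cos θ, y = r sin θ, dA = r dr dθ); the integrand becomes 5r^2sin(θ)^2 + 5, so

    ∬_D (curl F)_z dA = ∫_0^{2π} ∫_0^{4} (5r^2sin(θ)^2 + 5) · r dr dθ.

Inner (r from 0 to 4): 320sin(θ)^2 + 40.
Outer (θ from 0 to 2π): 400π.

Therefore ∮_C F · dr = 400π.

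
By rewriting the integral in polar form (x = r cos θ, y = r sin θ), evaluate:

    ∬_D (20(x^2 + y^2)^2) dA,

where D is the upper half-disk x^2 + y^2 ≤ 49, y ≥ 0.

The region D is 0 ≤ r ≤ 7, 0 ≤ θ ≤ π in polar coordinates, where x = r cos(θ), y = r sin(θ), and dA = r dr dθ.

Under the substitution, the integrand becomes 20r^4, so

    ∬_D (20(x^2 + y^2)^2) dA = ∫_{0}^{π} ∫_{0}^{7} (20r^4) · r dr dθ.

Inner integral (in r): ∫_{0}^{7} (20r^4) · r dr = 1176490/3.

Outer integral (in θ): ∫_{0}^{π} (1176490/3) dθ = 1176490π/3.

Therefore ∬_D (20(x^2 + y^2)^2) dA = 1176490π/3.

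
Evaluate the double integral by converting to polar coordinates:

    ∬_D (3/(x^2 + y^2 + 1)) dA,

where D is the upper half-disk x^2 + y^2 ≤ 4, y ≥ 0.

The region D is 0 ≤ r ≤ 2, 0 ≤ θ ≤ π in polar coordinates, where x = r cos(θ), y = r sin(θ), and dA = r dr dθ.

Under the substitution, the integrand becomes 3/(r^2 + 1), so

    ∬_D (3/(x^2 + y^2 + 1)) dA = ∫_{0}^{π} ∫_{0}^{2} (3/(r^2 + 1)) · r dr dθ.

Inner integral (in r): ∫_{0}^{2} (3/(r^2 + 1)) · r dr = 3log(5)/2.

Outer integral (in θ): ∫_{0}^{π} (3log(5)/2) dθ = 3π log(5)/2.

Therefore ∬_D (3/(x^2 + y^2 + 1)) dA = 3π log(5)/2.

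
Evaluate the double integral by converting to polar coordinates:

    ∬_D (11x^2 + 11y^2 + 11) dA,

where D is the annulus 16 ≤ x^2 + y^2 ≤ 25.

The region D is 4 ≤ r ≤ 5, 0 ≤ θ ≤ 2π in polar coordinates, where x = r cos(θ), y = r sin(θ), and dA = r dr dθ.

Under the substitution, the integrand becomes 11r^2 + 11, so

    ∬_D (11x^2 + 11y^2 + 11) dA = ∫_{0}^{2π} ∫_{4}^{5} (11r^2 + 11) · r dr dθ.

Inner integral (in r): ∫_{4}^{5} (11r^2 + 11) · r dr = 4257/4.

Outer integral (in θ): ∫_{0}^{2π} (4257/4) dθ = 4257π/2.

Therefore ∬_D (11x^2 + 11y^2 + 11) dA = 4257π/2.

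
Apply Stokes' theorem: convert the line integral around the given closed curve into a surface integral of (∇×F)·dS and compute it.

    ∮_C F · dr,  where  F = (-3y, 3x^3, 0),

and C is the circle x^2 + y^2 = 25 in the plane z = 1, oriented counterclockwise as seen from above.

Let S be the flat disk x^2 + y^2 ≤ 25 in the plane z = 1, with upward unit normal n̂ = ẑ. By Stokes' theorem,

    ∮_C F · dr = ∬_S (∇ × F) · n̂ dS = ∬_D (curl F)_z dA,

where D is the disk x^2 + y^2 ≤ 25.

Compute the curl of F = (-3y, 3x^3, 0):
    (∇ × F)_x = ∂F_z/∂y - ∂F_y/∂z = 0,
    (∇ × F)_y = ∂F_x/∂z - ∂F_z/∂x = 0,
    (∇ × F)_z = ∂F_y/∂x - ∂F_x/∂y = 9x^2 + 3.

On z = 1, (curl F)_z = 9x^2 + 3.

Convert to polar (x = r cos θ, y = r sin θ, dA = r dr dθ); the integrand becomes 9r^2cos(θ)^2 + 3, so

    ∬_D (curl F)_z dA = ∫_0^{2π} ∫_0^{5} (9r^2cos(θ)^2 + 3) · r dr dθ.

Inner (r from 0 to 5): 5625cos(θ)^2/4 + 75/2.
Outer (θ from 0 to 2π): 5925π/4.

Therefore ∮_C F · dr = 5925π/4.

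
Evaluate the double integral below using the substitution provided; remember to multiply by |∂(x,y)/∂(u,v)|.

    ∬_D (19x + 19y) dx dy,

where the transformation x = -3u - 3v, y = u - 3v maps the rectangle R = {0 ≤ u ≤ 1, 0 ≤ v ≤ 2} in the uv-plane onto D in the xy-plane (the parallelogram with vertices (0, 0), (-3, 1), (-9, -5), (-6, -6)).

Compute the Jacobian determinant of (x, y) with respect to (u, v):

    ∂(x,y)/∂(u,v) = | -3  -3 | = (-3)(-3) - (-3)(1) = 12.
                   | 1  -3 |

Its absolute value is |J| = 12 (the area scaling factor).

Substituting x = -3u - 3v, y = u - 3v into the integrand,

    19x + 19y → -38u - 114v,

so the integral becomes

    ∬_R (-38u - 114v) · |J| du dv = ∫_0^1 ∫_0^2 (-456u - 1368v) dv du.

Inner (v): -912u - 2736.
Outer (u): -3192.

Therefore ∬_D (19x + 19y) dx dy = -3192.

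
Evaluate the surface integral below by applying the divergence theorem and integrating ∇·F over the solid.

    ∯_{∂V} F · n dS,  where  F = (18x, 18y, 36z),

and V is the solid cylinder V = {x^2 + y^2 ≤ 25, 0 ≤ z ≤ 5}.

By the divergence theorem,

    ∯_{∂V} F · n dS = ∭_V (∇ · F) dV.

Compute the divergence:
    ∇ · F = ∂F_x/∂x + ∂F_y/∂y + ∂F_z/∂z = 18 + 18 + 36 = 72.

In cylindrical coordinates, x = r cos(θ), y = r sin(θ), z = z, dV = r dr dθ dz, with 0 ≤ r ≤ 5, 0 ≤ θ ≤ 2π, 0 ≤ z ≤ 5.

The integrand, after substitution and multiplying by the volume element, becomes (72) · r, so

    ∭_V (∇·F) dV = ∫_0^{2π} ∫_0^{5} ∫_0^{5} (72) · r dz dr dθ.

Inner (z from 0 to 5): 360r.
Middle (r from 0 to 5): 4500.
Outer (θ from 0 to 2π): 9000π.

Therefore ∯_{∂V} F · n dS = 9000π.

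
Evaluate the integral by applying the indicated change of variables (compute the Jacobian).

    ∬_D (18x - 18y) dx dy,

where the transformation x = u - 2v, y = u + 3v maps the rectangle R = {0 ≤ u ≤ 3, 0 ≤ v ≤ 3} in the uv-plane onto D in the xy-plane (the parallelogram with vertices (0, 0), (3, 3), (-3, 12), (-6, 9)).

Compute the Jacobian determinant of (x, y) with respect to (u, v):

    ∂(x,y)/∂(u,v) = | 1  -2 | = (1)(3) - (-2)(1) = 5.
                   | 1  3 |

Its absolute value is |J| = 5 (the area scaling factor).

Substituting x = u - 2v, y = u + 3v into the integrand,

    18x - 18y → -90v,

so the integral becomes

    ∬_R (-90v) · |J| du dv = ∫_0^3 ∫_0^3 (-450v) dv du.

Inner (v): -2025.
Outer (u): -6075.

Therefore ∬_D (18x - 18y) dx dy = -6075.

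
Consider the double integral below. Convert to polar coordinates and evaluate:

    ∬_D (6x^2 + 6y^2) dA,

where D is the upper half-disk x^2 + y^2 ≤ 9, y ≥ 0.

The region D is 0 ≤ r ≤ 3, 0 ≤ θ ≤ π in polar coordinates, where x = r cos(θ), y = r sin(θ), and dA = r dr dθ.

Under the substitution, the integrand becomes 6r^2, so

    ∬_D (6x^2 + 6y^2) dA = ∫_{0}^{π} ∫_{0}^{3} (6r^2) · r dr dθ.

Inner integral (in r): ∫_{0}^{3} (6r^2) · r dr = 243/2.

Outer integral (in θ): ∫_{0}^{π} (243/2) dθ = 243π/2.

Therefore ∬_D (6x^2 + 6y^2) dA = 243π/2.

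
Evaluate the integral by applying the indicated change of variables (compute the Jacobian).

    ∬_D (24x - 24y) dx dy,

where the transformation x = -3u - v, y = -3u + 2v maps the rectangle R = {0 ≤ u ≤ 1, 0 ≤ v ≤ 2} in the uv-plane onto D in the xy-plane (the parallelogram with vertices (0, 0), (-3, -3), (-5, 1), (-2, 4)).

Compute the Jacobian determinant of (x, y) with respect to (u, v):

    ∂(x,y)/∂(u,v) = | -3  -1 | = (-3)(2) - (-1)(-3) = -9.
                   | -3  2 |

Its absolute value is |J| = 9 (the area scaling factor).

Substituting x = -3u - v, y = -3u + 2v into the integrand,

    24x - 24y → -72v,

so the integral becomes

    ∬_R (-72v) · |J| du dv = ∫_0^1 ∫_0^2 (-648v) dv du.

Inner (v): -1296.
Outer (u): -1296.

Therefore ∬_D (24x - 24y) dx dy = -1296.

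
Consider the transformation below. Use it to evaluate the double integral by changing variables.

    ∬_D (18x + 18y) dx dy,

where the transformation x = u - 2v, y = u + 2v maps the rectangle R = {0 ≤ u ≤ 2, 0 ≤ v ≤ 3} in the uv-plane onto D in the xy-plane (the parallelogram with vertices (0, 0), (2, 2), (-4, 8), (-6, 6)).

Compute the Jacobian determinant of (x, y) with respect to (u, v):

    ∂(x,y)/∂(u,v) = | 1  -2 | = (1)(2) - (-2)(1) = 4.
                   | 1  2 |

Its absolute value is |J| = 4 (the area scaling factor).

Substituting x = u - 2v, y = u + 2v into the integrand,

    18x + 18y → 36u,

so the integral becomes

    ∬_R (36u) · |J| du dv = ∫_0^2 ∫_0^3 (144u) dv du.

Inner (v): 432u.
Outer (u): 864.

Therefore ∬_D (18x + 18y) dx dy = 864.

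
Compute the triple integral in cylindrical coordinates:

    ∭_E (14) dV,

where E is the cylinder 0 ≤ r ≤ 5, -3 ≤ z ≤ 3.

In cylindrical coordinates, x = r cos(θ), y = r sin(θ), z = z, and dV = r dr dθ dz.

The integrand becomes 14, so

    ∭_E (14) dV = ∫_{0}^{2π} ∫_{0}^{5} ∫_{-3}^{3} (14) · r dz dr dθ.

Inner (z): 84r.
Middle (r from 0 to 5): 1050.
Outer (θ): 2100π.

Therefore the triple integral equals 2100π.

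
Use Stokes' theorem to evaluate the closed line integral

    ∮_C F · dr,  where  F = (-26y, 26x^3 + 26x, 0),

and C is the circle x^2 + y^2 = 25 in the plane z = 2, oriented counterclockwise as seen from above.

Let S be the flat disk x^2 + y^2 ≤ 25 in the plane z = 2, with upward unit normal n̂ = ẑ. By Stokes' theorem,

    ∮_C F · dr = ∬_S (∇ × F) · n̂ dS = ∬_D (curl F)_z dA,

where D is the disk x^2 + y^2 ≤ 25.

Compute the curl of F = (-26y, 26x^3 + 26x, 0):
    (∇ × F)_x = ∂F_z/∂y - ∂F_y/∂z = 0,
    (∇ × F)_y = ∂F_x/∂z - ∂F_z/∂x = 0,
    (∇ × F)_z = ∂F_y/∂x - ∂F_x/∂y = 78x^2 + 52.

On z = 2, (curl F)_z = 78x^2 + 52.

Convert to polar (x = r cos θ, y = r sin θ, dA = r dr dθ); the integrand becomes 78r^2cos(θ)^2 + 52, so

    ∬_D (curl F)_z dA = ∫_0^{2π} ∫_0^{5} (78r^2cos(θ)^2 + 52) · r dr dθ.

Inner (r from 0 to 5): 24375cos(θ)^2/2 + 650.
Outer (θ from 0 to 2π): 26975π/2.

Therefore ∮_C F · dr = 26975π/2.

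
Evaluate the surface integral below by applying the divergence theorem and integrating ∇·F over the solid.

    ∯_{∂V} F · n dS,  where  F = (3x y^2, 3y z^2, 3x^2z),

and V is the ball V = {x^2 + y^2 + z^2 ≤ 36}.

By the divergence theorem,

    ∯_{∂V} F · n dS = ∭_V (∇ · F) dV.

Compute the divergence:
    ∇ · F = ∂F_x/∂x + ∂F_y/∂y + ∂F_z/∂z = 3y^2 + 3z^2 + 3x^2 = 3x^2 + 3y^2 + 3z^2.

In spherical coordinates, x = ρ sin(φ) cos(θ), y = ρ sin(φ) sin(θ), z = ρ cos(φ), dV = ρ^2 sin(φ) dρ dφ dθ, with 0 ≤ ρ ≤ 6, 0 ≤ φ ≤ π, 0 ≤ θ ≤ 2π.

The integrand, after substitution and multiplying by the volume element, becomes (3ρ^2) · ρ^2 sin(φ), so

    ∭_V (∇·F) dV = ∫_0^{2π} ∫_0^{π} ∫_0^{6} (3ρ^2) · ρ^2 sin(φ) dρ dφ dθ.

Inner (ρ from 0 to 6): 23328sin(φ)/5.
Middle (φ from 0 to π): 46656/5.
Outer (θ from 0 to 2π): 93312π/5.

Therefore ∯_{∂V} F · n dS = 93312π/5.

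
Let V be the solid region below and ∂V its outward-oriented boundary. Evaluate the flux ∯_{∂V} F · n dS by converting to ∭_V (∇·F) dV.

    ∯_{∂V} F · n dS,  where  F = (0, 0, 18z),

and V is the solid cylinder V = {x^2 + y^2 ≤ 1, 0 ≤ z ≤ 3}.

By the divergence theorem,

    ∯_{∂V} F · n dS = ∭_V (∇ · F) dV.

Compute the divergence:
    ∇ · F = ∂F_x/∂x + ∂F_y/∂y + ∂F_z/∂z = 0 + 0 + 18 = 18.

In cylindrical coordinates, x = r cos(θ), y = r sin(θ), z = z, dV = r dr dθ dz, with 0 ≤ r ≤ 1, 0 ≤ θ ≤ 2π, 0 ≤ z ≤ 3.

The integrand, after substitution and multiplying by the volume element, becomes (18) · r, so

    ∭_V (∇·F) dV = ∫_0^{2π} ∫_0^{1} ∫_0^{3} (18) · r dz dr dθ.

Inner (z from 0 to 3): 54r.
Middle (r from 0 to 1): 27.
Outer (θ from 0 to 2π): 54π.

Therefore ∯_{∂V} F · n dS = 54π.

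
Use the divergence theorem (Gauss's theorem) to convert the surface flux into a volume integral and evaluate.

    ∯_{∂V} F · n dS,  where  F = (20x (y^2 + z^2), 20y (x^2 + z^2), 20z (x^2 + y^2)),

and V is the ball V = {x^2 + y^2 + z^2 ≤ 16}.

By the divergence theorem,

    ∯_{∂V} F · n dS = ∭_V (∇ · F) dV.

Compute the divergence:
    ∇ · F = ∂F_x/∂x + ∂F_y/∂y + ∂F_z/∂z = 20y^2 + 20z^2 + 20x^2 + 20z^2 + 20x^2 + 20y^2 = 40x^2 + 40y^2 + 40z^2.

In spherical coordinates, x = ρ sin(φ) cos(θ), y = ρ sin(φ) sin(θ), z = ρ cos(φ), dV = ρ^2 sin(φ) dρ dφ dθ, with 0 ≤ ρ ≤ 4, 0 ≤ φ ≤ π, 0 ≤ θ ≤ 2π.

The integrand, after substitution and multiplying by the volume element, becomes (40ρ^2) · ρ^2 sin(φ), so

    ∭_V (∇·F) dV = ∫_0^{2π} ∫_0^{π} ∫_0^{4} (40ρ^2) · ρ^2 sin(φ) dρ dφ dθ.

Inner (ρ from 0 to 4): 8192sin(φ).
Middle (φ from 0 to π): 16384.
Outer (θ from 0 to 2π): 32768π.

Therefore ∯_{∂V} F · n dS = 32768π.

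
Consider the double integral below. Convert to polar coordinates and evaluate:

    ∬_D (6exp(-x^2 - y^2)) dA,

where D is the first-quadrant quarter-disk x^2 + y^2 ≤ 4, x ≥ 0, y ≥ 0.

The region D is 0 ≤ r ≤ 2, 0 ≤ θ ≤ π/2 in polar coordinates, where x = r cos(θ), y = r sin(θ), and dA = r dr dθ.

Under the substitution, the integrand becomes 6exp(-r^2), so

    ∬_D (6exp(-x^2 - y^2)) dA = ∫_{0}^{π/2} ∫_{0}^{2} (6exp(-r^2)) · r dr dθ.

Inner integral (in r): ∫_{0}^{2} (6exp(-r^2)) · r dr = 3 - 3exp(-4).

Outer integral (in θ): ∫_{0}^{π/2} (3 - 3exp(-4)) dθ = -3π (1 - exp(4))exp(-4)/2.

Therefore ∬_D (6exp(-x^2 - y^2)) dA = -3π (1 - exp(4))exp(-4)/2.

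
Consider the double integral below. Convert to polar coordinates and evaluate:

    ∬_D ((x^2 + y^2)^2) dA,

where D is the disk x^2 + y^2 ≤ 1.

The region D is 0 ≤ r ≤ 1, 0 ≤ θ ≤ 2π in polar coordinates, where x = r cos(θ), y = r sin(θ), and dA = r dr dθ.

Under the substitution, the integrand becomes r^4, so

    ∬_D ((x^2 + y^2)^2) dA = ∫_{0}^{2π} ∫_{0}^{1} (r^4) · r dr dθ.

Inner integral (in r): ∫_{0}^{1} (r^4) · r dr = 1/6.

Outer integral (in θ): ∫_{0}^{2π} (1/6) dθ = π/3.

Therefore ∬_D ((x^2 + y^2)^2) dA = π/3.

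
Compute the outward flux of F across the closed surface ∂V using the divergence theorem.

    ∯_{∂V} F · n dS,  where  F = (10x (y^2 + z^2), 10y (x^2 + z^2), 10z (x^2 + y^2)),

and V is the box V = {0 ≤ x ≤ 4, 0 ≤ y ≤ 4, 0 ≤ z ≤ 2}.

By the divergence theorem,

    ∯_{∂V} F · n dS = ∭_V (∇ · F) dV.

Compute the divergence:
    ∇ · F = ∂F_x/∂x + ∂F_y/∂y + ∂F_z/∂z = 10y^2 + 10z^2 + 10x^2 + 10z^2 + 10x^2 + 10y^2 = 20x^2 + 20y^2 + 20z^2.

V is a rectangular box, so dV = dx dy dz with 0 ≤ x ≤ 4, 0 ≤ y ≤ 4, 0 ≤ z ≤ 2.

Integrate (20x^2 + 20y^2 + 20z^2) over V as an iterated integral:

    ∭_V (∇·F) dV = ∫_0^{4} ∫_0^{4} ∫_0^{2} (20x^2 + 20y^2 + 20z^2) dz dy dx.

Inner (z from 0 to 2): 40x^2 + 40y^2 + 160/3.
Middle (y from 0 to 4): 160x^2 + 3200/3.
Outer (x from 0 to 4): 7680.

Therefore ∯_{∂V} F · n dS = 7680.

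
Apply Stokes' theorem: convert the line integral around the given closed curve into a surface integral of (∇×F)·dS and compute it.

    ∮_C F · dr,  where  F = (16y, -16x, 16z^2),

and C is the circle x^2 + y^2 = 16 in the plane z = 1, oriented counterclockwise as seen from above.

Let S be the flat disk x^2 + y^2 ≤ 16 in the plane z = 1, with upward unit normal n̂ = ẑ. By Stokes' theorem,

    ∮_C F · dr = ∬_S (∇ × F) · n̂ dS = ∬_D (curl F)_z dA,

where D is the disk x^2 + y^2 ≤ 16.

Compute the curl of F = (16y, -16x, 16z^2):
    (∇ × F)_x = ∂F_z/∂y - ∂F_y/∂z = 0,
    (∇ × F)_y = ∂F_x/∂z - ∂F_z/∂x = 0,
    (∇ × F)_z = ∂F_y/∂x - ∂F_x/∂y = -32.

On z = 1, (curl F)_z = -32.

Convert to polar (x = r cos θ, y = r sin θ, dA = r dr dθ); the integrand becomes -32, so

    ∬_D (curl F)_z dA = ∫_0^{2π} ∫_0^{4} (-32) · r dr dθ.

Inner (r from 0 to 4): -256.
Outer (θ from 0 to 2π): -512π.

Therefore ∮_C F · dr = -512π.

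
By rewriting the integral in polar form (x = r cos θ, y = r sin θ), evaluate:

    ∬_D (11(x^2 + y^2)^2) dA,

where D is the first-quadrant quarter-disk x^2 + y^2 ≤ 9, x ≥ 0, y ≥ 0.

The region D is 0 ≤ r ≤ 3, 0 ≤ θ ≤ π/2 in polar coordinates, where x = r cos(θ), y = r sin(θ), and dA = r dr dθ.

Under the substitution, the integrand becomes 11r^4, so

    ∬_D (11(x^2 + y^2)^2) dA = ∫_{0}^{π/2} ∫_{0}^{3} (11r^4) · r dr dθ.

Inner integral (in r): ∫_{0}^{3} (11r^4) · r dr = 2673/2.

Outer integral (in θ): ∫_{0}^{π/2} (2673/2) dθ = 2673π/4.

Therefore ∬_D (11(x^2 + y^2)^2) dA = 2673π/4.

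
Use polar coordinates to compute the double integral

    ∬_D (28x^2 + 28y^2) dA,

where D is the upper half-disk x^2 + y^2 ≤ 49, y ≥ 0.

The region D is 0 ≤ r ≤ 7, 0 ≤ θ ≤ π in polar coordinates, where x = r cos(θ), y = r sin(θ), and dA = r dr dθ.

Under the substitution, the integrand becomes 28r^2, so

    ∬_D (28x^2 + 28y^2) dA = ∫_{0}^{π} ∫_{0}^{7} (28r^2) · r dr dθ.

Inner integral (in r): ∫_{0}^{7} (28r^2) · r dr = 16807.

Outer integral (in θ): ∫_{0}^{π} (16807) dθ = 16807π.

Therefore ∬_D (28x^2 + 28y^2) dA = 16807π.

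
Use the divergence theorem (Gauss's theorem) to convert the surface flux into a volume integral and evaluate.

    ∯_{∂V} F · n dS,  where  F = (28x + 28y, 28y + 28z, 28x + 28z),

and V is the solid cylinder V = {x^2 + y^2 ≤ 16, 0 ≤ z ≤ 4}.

By the divergence theorem,

    ∯_{∂V} F · n dS = ∭_V (∇ · F) dV.

Compute the divergence:
    ∇ · F = ∂F_x/∂x + ∂F_y/∂y + ∂F_z/∂z = 28 + 28 + 28 = 84.

In cylindrical coordinates, x = r cos(θ), y = r sin(θ), z = z, dV = r dr dθ dz, with 0 ≤ r ≤ 4, 0 ≤ θ ≤ 2π, 0 ≤ z ≤ 4.

The integrand, after substitution and multiplying by the volume element, becomes (84) · r, so

    ∭_V (∇·F) dV = ∫_0^{2π} ∫_0^{4} ∫_0^{4} (84) · r dz dr dθ.

Inner (z from 0 to 4): 336r.
Middle (r from 0 to 4): 2688.
Outer (θ from 0 to 2π): 5376π.

Therefore ∯_{∂V} F · n dS = 5376π.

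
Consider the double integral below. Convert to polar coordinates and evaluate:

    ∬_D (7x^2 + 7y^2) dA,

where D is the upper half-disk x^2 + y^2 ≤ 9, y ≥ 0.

The region D is 0 ≤ r ≤ 3, 0 ≤ θ ≤ π in polar coordinates, where x = r cos(θ), y = r sin(θ), and dA = r dr dθ.

Under the substitution, the integrand becomes 7r^2, so

    ∬_D (7x^2 + 7y^2) dA = ∫_{0}^{π} ∫_{0}^{3} (7r^2) · r dr dθ.

Inner integral (in r): ∫_{0}^{3} (7r^2) · r dr = 567/4.

Outer integral (in θ): ∫_{0}^{π} (567/4) dθ = 567π/4.

Therefore ∬_D (7x^2 + 7y^2) dA = 567π/4.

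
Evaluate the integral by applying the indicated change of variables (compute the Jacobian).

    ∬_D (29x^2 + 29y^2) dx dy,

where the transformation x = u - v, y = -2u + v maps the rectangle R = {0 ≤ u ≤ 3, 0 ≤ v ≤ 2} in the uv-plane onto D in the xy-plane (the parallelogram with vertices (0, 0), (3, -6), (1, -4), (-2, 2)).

Compute the Jacobian determinant of (x, y) with respect to (u, v):

    ∂(x,y)/∂(u,v) = | 1  -1 | = (1)(1) - (-1)(-2) = -1.
                   | -2  1 |

Its absolute value is |J| = 1 (the area scaling factor).

Substituting x = u - v, y = -2u + v into the integrand,

    29x^2 + 29y^2 → 145u^2 - 174u v + 58v^2,

so the integral becomes

    ∬_R (145u^2 - 174u v + 58v^2) · |J| du dv = ∫_0^3 ∫_0^2 (145u^2 - 174u v + 58v^2) dv du.

Inner (v): 290u^2 - 348u + 464/3.
Outer (u): 1508.

Therefore ∬_D (29x^2 + 29y^2) dx dy = 1508.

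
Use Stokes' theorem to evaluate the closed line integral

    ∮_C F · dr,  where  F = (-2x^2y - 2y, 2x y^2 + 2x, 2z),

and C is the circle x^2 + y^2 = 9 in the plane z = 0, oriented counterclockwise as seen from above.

Let S be the flat disk x^2 + y^2 ≤ 9 in the plane z = 0, with upward unit normal n̂ = ẑ. By Stokes' theorem,

    ∮_C F · dr = ∬_S (∇ × F) · n̂ dS = ∬_D (curl F)_z dA,

where D is the disk x^2 + y^2 ≤ 9.

Compute the curl of F = (-2x^2y - 2y, 2x y^2 + 2x, 2z):
    (∇ × F)_x = ∂F_z/∂y - ∂F_y/∂z = 0,
    (∇ × F)_y = ∂F_x/∂z - ∂F_z/∂x = 0,
    (∇ × F)_z = ∂F_y/∂x - ∂F_x/∂y = 2x^2 + 2y^2 + 4.

On z = 0, (curl F)_z = 2x^2 + 2y^2 + 4.

Convert to polar (x = r cos θ, y = r sin θ, dA = r dr dθ); the integrand becomes 2r^2 + 4, so

    ∬_D (curl F)_z dA = ∫_0^{2π} ∫_0^{3} (2r^2 + 4) · r dr dθ.

Inner (r from 0 to 3): 117/2.
Outer (θ from 0 to 2π): 117π.

Therefore ∮_C F · dr = 117π.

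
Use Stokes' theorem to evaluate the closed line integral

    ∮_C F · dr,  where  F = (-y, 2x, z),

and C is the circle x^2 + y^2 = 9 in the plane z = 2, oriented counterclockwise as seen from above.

Let S be the flat disk x^2 + y^2 ≤ 9 in the plane z = 2, with upward unit normal n̂ = ẑ. By Stokes' theorem,

    ∮_C F · dr = ∬_S (∇ × F) · n̂ dS = ∬_D (curl F)_z dA,

where D is the disk x^2 + y^2 ≤ 9.

Compute the curl of F = (-y, 2x, z):
    (∇ × F)_x = ∂F_z/∂y - ∂F_y/∂z = 0,
    (∇ × F)_y = ∂F_x/∂z - ∂F_z/∂x = 0,
    (∇ × F)_z = ∂F_y/∂x - ∂F_x/∂y = 3.

On z = 2, (curl F)_z = 3.

Convert to polar (x = r cos θ, y = r sin θ, dA = r dr dθ); the integrand becomes 3, so

    ∬_D (curl F)_z dA = ∫_0^{2π} ∫_0^{3} (3) · r dr dθ.

Inner (r from 0 to 3): 27/2.
Outer (θ from 0 to 2π): 27π.

Therefore ∮_C F · dr = 27π.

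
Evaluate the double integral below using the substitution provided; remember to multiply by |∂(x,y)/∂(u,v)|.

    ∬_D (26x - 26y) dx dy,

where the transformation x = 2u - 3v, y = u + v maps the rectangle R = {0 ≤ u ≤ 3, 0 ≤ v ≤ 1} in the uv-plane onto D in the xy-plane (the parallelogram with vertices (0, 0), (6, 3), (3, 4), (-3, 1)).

Compute the Jacobian determinant of (x, y) with respect to (u, v):

    ∂(x,y)/∂(u,v) = | 2  -3 | = (2)(1) - (-3)(1) = 5.
                   | 1  1 |

Its absolute value is |J| = 5 (the area scaling factor).

Substituting x = 2u - 3v, y = u + v into the integrand,

    26x - 26y → 26u - 104v,

so the integral becomes

    ∬_R (26u - 104v) · |J| du dv = ∫_0^3 ∫_0^1 (130u - 520v) dv du.

Inner (v): 130u - 260.
Outer (u): -195.

Therefore ∬_D (26x - 26y) dx dy = -195.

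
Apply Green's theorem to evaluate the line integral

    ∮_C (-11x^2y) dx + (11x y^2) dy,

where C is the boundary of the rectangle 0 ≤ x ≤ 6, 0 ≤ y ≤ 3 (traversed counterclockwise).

Green's theorem converts the closed line integral into a double integral over the enclosed region D:

    ∮_C P dx + Q dy = ∬_D (∂Q/∂x - ∂P/∂y) dA.

Here P = -11x^2y, Q = 11x y^2, so

    ∂Q/∂x = 11y^2,    ∂P/∂y = -11x^2,
    ∂Q/∂x - ∂P/∂y = 11x^2 + 11y^2.

D is the region 0 ≤ x ≤ 6, 0 ≤ y ≤ 3. Evaluating the double integral:

    ∬_D (11x^2 + 11y^2) dA = ∫_0^{6} ∫_0^{3} (11x^2 + 11y^2) dy dx.

Inner (y from 0 to 3): 33x^2 + 99.
Outer (x from 0 to 6): 2970.

Therefore ∮_C P dx + Q dy = 2970.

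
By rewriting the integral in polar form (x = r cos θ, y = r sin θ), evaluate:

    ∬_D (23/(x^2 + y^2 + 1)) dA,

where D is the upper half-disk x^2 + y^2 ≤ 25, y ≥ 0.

The region D is 0 ≤ r ≤ 5, 0 ≤ θ ≤ π in polar coordinates, where x = r cos(θ), y = r sin(θ), and dA = r dr dθ.

Under the substitution, the integrand becomes 23/(r^2 + 1), so

    ∬_D (23/(x^2 + y^2 + 1)) dA = ∫_{0}^{π} ∫_{0}^{5} (23/(r^2 + 1)) · r dr dθ.

Inner integral (in r): ∫_{0}^{5} (23/(r^2 + 1)) · r dr = 23log(26)/2.

Outer integral (in θ): ∫_{0}^{π} (23log(26)/2) dθ = 23π log(26)/2.

Therefore ∬_D (23/(x^2 + y^2 + 1)) dA = 23π log(26)/2.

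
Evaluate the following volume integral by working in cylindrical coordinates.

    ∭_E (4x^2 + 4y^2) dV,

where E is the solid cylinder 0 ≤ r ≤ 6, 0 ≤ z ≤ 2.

In cylindrical coordinates, x = r cos(θ), y = r sin(θ), z = z, and dV = r dr dθ dz.

The integrand becomes 4r^2, so

    ∭_E (4x^2 + 4y^2) dV = ∫_{0}^{2π} ∫_{0}^{6} ∫_{0}^{2} (4r^2) · r dz dr dθ.

Inner (z): 8r^3.
Middle (r from 0 to 6): 2592.
Outer (θ): 5184π.

Therefore the triple integral equals 5184π.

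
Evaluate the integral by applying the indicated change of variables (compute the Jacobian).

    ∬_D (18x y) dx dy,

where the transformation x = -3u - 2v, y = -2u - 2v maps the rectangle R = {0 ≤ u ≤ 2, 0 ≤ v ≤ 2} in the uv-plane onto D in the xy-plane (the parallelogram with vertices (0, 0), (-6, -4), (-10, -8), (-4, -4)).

Compute the Jacobian determinant of (x, y) with respect to (u, v):

    ∂(x,y)/∂(u,v) = | -3  -2 | = (-3)(-2) - (-2)(-2) = 2.
                   | -2  -2 |

Its absolute value is |J| = 2 (the area scaling factor).

Substituting x = -3u - 2v, y = -2u - 2v into the integrand,

    18x y → 108u^2 + 180u v + 72v^2,

so the integral becomes

    ∬_R (108u^2 + 180u v + 72v^2) · |J| du dv = ∫_0^2 ∫_0^2 (216u^2 + 360u v + 144v^2) dv du.

Inner (v): 432u^2 + 720u + 384.
Outer (u): 3360.

Therefore ∬_D (18x y) dx dy = 3360.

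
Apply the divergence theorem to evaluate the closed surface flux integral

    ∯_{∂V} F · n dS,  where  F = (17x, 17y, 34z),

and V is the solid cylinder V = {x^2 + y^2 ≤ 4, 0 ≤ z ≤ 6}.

By the divergence theorem,

    ∯_{∂V} F · n dS = ∭_V (∇ · F) dV.

Compute the divergence:
    ∇ · F = ∂F_x/∂x + ∂F_y/∂y + ∂F_z/∂z = 17 + 17 + 34 = 68.

In cylindrical coordinates, x = r cos(θ), y = r sin(θ), z = z, dV = r dr dθ dz, with 0 ≤ r ≤ 2, 0 ≤ θ ≤ 2π, 0 ≤ z ≤ 6.

The integrand, after substitution and multiplying by the volume element, becomes (68) · r, so

    ∭_V (∇·F) dV = ∫_0^{2π} ∫_0^{2} ∫_0^{6} (68) · r dz dr dθ.

Inner (z from 0 to 6): 408r.
Middle (r from 0 to 2): 816.
Outer (θ from 0 to 2π): 1632π.

Therefore ∯_{∂V} F · n dS = 1632π.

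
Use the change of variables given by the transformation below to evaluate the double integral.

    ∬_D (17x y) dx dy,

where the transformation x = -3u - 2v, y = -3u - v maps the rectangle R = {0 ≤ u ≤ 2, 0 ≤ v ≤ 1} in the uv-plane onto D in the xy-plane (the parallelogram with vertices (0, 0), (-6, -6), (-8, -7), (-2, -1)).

Compute the Jacobian determinant of (x, y) with respect to (u, v):

    ∂(x,y)/∂(u,v) = | -3  -2 | = (-3)(-1) - (-2)(-3) = -3.
                   | -3  -1 |

Its absolute value is |J| = 3 (the area scaling factor).

Substituting x = -3u - 2v, y = -3u - v into the integrand,

    17x y → 153u^2 + 153u v + 34v^2,

so the integral becomes

    ∬_R (153u^2 + 153u v + 34v^2) · |J| du dv = ∫_0^2 ∫_0^1 (459u^2 + 459u v + 102v^2) dv du.

Inner (v): 459u^2 + 459u/2 + 34.
Outer (u): 1751.

Therefore ∬_D (17x y) dx dy = 1751.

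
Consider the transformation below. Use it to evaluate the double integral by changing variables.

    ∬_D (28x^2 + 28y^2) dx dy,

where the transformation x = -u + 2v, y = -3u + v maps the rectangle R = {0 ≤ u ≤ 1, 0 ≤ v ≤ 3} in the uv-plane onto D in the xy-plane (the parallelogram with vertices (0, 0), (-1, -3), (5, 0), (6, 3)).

Compute the Jacobian determinant of (x, y) with respect to (u, v):

    ∂(x,y)/∂(u,v) = | -1  2 | = (-1)(1) - (2)(-3) = 5.
                   | -3  1 |

Its absolute value is |J| = 5 (the area scaling factor).

Substituting x = -u + 2v, y = -3u + v into the integrand,

    28x^2 + 28y^2 → 280u^2 - 280u v + 140v^2,

so the integral becomes

    ∬_R (280u^2 - 280u v + 140v^2) · |J| du dv = ∫_0^1 ∫_0^3 (1400u^2 - 1400u v + 700v^2) dv du.

Inner (v): 4200u^2 - 6300u + 6300.
Outer (u): 4550.

Therefore ∬_D (28x^2 + 28y^2) dx dy = 4550.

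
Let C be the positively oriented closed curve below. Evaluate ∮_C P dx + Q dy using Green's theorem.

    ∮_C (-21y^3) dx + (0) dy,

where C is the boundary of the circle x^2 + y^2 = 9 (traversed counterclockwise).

Green's theorem converts the closed line integral into a double integral over the enclosed region D:

    ∮_C P dx + Q dy = ∬_D (∂Q/∂x - ∂P/∂y) dA.

Here P = -21y^3, Q = 0, so

    ∂Q/∂x = 0,    ∂P/∂y = -63y^2,
    ∂Q/∂x - ∂P/∂y = 63y^2.

D is the region x^2 + y^2 ≤ 9. Evaluating the double integral:

In polar coordinates (x = r cos θ, y = r sin θ, dA = r dr dθ) the integrand becomes 63r^2sin(θ)^2, so

    ∬_D (63y^2) dA = ∫_0^{2π} ∫_0^{3} (63r^2sin(θ)^2) · r dr dθ.

Inner (r from 0 to 3): 5103sin(θ)^2/4.
Outer (θ from 0 to 2π): 5103π/4.

Therefore ∮_C P dx + Q dy = 5103π/4.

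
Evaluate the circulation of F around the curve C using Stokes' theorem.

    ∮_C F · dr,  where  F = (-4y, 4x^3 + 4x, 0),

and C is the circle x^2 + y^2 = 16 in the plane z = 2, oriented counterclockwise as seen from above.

Let S be the flat disk x^2 + y^2 ≤ 16 in the plane z = 2, with upward unit normal n̂ = ẑ. By Stokes' theorem,

    ∮_C F · dr = ∬_S (∇ × F) · n̂ dS = ∬_D (curl F)_z dA,

where D is the disk x^2 + y^2 ≤ 16.

Compute the curl of F = (-4y, 4x^3 + 4x, 0):
    (∇ × F)_x = ∂F_z/∂y - ∂F_y/∂z = 0,
    (∇ × F)_y = ∂F_x/∂z - ∂F_z/∂x = 0,
    (∇ × F)_z = ∂F_y/∂x - ∂F_x/∂y = 12x^2 + 8.

On z = 2, (curl F)_z = 12x^2 + 8.

Convert to polar (x = r cos θ, y = r sin θ, dA = r dr dθ); the integrand becomes 12r^2cos(θ)^2 + 8, so

    ∬_D (curl F)_z dA = ∫_0^{2π} ∫_0^{4} (12r^2cos(θ)^2 + 8) · r dr dθ.

Inner (r from 0 to 4): 768cos(θ)^2 + 64.
Outer (θ from 0 to 2π): 896π.

Therefore ∮_C F · dr = 896π.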